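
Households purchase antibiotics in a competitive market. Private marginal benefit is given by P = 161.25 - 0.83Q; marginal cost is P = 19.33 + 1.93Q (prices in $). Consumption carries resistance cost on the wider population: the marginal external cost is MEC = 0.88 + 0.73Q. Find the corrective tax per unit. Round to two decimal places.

tax = $30.38 per unit

Social marginal benefit = demand − MEC = 160.37 - 1.56Q.
Set SMB = MC: 160.37 - 1.56Q = 19.33 + 1.93Q → Q* = 40.4126.
The Pigouvian tax equals MEC at Q*: 0.88 + 0.73×40.4126 = 30.3812.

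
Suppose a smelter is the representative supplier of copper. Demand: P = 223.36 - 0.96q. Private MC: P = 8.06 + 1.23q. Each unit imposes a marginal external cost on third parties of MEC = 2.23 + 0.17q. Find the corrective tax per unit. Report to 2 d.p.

tax = 17.58 per unit

Social marginal cost = private MC + MEC = 10.29 + 1.40q.
Set SMC = demand: 10.29 + 1.40q = 223.36 - 0.96q → q* = 90.2839.
The Pigouvian tax equals MEC at q*: 2.23 + 0.17×90.2839 = 17.5783.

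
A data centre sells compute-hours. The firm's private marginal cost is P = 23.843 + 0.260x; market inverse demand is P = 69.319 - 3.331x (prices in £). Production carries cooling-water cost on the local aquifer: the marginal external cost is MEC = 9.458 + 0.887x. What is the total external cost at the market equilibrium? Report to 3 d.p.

£190.901

Market equilibrium (private): 23.843 + 0.260x = 69.319 - 3.331x → x_m = 12.6639.
Total external cost = ∫₀^{x_m} (9.458 + 0.887x) dx = 9.458×12.6639 + ½×0.887×12.6639² = 190.9012.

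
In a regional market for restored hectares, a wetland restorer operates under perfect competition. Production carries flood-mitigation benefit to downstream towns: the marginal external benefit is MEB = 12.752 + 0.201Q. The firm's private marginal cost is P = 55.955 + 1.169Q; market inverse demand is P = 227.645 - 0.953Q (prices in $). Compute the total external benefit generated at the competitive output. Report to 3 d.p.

Market equilibrium (private): 55.955 + 1.169Q = 227.645 - 0.953Q → Q_m = 80.9095.
Total external benefit = ∫₀^{Q_m} (12.752 + 0.201Q) dQ = 12.752×80.9095 + ½×0.201×80.9095² = 1689.6658.

$1689.666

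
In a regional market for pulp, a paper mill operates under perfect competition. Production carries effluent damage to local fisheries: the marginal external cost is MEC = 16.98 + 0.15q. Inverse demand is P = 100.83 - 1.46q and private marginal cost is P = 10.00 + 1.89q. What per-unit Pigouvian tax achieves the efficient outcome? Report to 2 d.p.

Social marginal cost = private MC + MEC = 26.98 + 2.04q.
Set SMC = demand: 26.98 + 2.04q = 100.83 - 1.46q → q* = 21.1000.
The Pigouvian tax equals MEC at q*: 16.98 + 0.15×21.1000 = 20.1450.

tax = 20.15 per unit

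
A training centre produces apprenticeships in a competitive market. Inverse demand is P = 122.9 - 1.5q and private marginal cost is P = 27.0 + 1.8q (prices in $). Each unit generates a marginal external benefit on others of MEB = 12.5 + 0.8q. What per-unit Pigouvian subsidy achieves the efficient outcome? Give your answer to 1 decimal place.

subsidy = $47.2 per unit

Social marginal cost = private MC − MEB = 14.5 + q.
Set SMC = demand: 14.5 + q = 122.9 - 1.5q → q* = 43.3600.
The Pigouvian subsidy equals MEB at q*: 12.5 + 0.8×43.3600 = 47.1880.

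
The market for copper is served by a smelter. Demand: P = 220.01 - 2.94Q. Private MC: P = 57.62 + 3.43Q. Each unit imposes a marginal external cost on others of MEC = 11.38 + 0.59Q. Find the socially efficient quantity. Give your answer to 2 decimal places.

Q* = 21.70

Social marginal cost = private MC + MEC = 69.00 + 4.02Q.
Set SMC = demand: 69.00 + 4.02Q = 220.01 - 2.94Q → Q* = 21.6968.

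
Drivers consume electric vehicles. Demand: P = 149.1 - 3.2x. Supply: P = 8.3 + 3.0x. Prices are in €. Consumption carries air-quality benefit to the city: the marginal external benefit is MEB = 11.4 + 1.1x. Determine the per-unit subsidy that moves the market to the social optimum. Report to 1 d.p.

Social marginal benefit = demand + MEB = 160.5 - 2.1x.
Set SMB = MC: 160.5 - 2.1x = 8.3 + 3.0x → x* = 29.8431.
The Pigouvian subsidy equals MEB at x*: 11.4 + 1.1×29.8431 = 44.2274.

subsidy = €44.2 per unit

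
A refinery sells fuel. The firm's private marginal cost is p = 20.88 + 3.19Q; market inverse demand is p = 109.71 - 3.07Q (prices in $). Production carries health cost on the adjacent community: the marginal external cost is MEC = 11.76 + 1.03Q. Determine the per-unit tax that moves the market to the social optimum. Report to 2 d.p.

tax = $22.65 per unit

Social marginal cost = private MC + MEC = 32.64 + 4.22Q.
Set SMC = demand: 32.64 + 4.22Q = 109.71 - 3.07Q → Q* = 10.5720.
The Pigouvian tax equals MEC at Q*: 11.76 + 1.03×10.5720 = 22.6492.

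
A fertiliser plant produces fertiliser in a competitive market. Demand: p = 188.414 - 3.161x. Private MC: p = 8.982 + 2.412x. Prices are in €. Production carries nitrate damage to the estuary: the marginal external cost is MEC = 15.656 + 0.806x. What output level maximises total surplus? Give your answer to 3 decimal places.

x* = 25.674

Social marginal cost = private MC + MEC = 24.638 + 3.218x.
Set SMC = demand: 24.638 + 3.218x = 188.414 - 3.161x → x* = 25.6742.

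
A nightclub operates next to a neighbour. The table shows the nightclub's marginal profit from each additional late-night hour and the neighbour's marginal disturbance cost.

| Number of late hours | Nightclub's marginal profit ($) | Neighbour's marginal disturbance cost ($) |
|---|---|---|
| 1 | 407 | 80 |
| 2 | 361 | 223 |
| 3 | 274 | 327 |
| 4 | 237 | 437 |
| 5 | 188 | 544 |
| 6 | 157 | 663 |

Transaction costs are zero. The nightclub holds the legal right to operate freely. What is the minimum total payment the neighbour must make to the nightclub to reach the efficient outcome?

Left alone the nightclub would choose level 6 (marginal profit stays positive).
Efficient level: k* = 2 (marginal profit ≥ marginal disturbance cost through 2).
The neighbour must at least cover the nightclub's forgone profit from cutting 6→2: 274 + 237 + 188 + 157 = 856.

$856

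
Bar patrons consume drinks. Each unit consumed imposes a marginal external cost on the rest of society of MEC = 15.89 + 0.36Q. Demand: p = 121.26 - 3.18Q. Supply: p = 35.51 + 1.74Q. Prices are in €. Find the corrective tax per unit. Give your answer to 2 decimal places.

tax = €20.65 per unit

Social marginal benefit = demand − MEC = 105.37 - 3.54Q.
Set SMB = MC: 105.37 - 3.54Q = 35.51 + 1.74Q → Q* = 13.2311.
The Pigouvian tax equals MEC at Q*: 15.89 + 0.36×13.2311 = 20.6532.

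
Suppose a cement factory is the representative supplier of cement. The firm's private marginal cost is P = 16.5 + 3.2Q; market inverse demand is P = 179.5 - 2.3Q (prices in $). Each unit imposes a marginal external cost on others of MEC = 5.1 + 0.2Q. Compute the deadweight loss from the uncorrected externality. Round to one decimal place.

Market equilibrium (private): 16.5 + 3.2Q = 179.5 - 2.3Q → Q_m = 29.6364.
Social marginal cost = private MC + MEC = 21.6 + 3.4Q.
Set SMC = demand: 21.6 + 3.4Q = 179.5 - 2.3Q → Q* = 27.7018.
The welfare-loss triangle has base |Q_m − Q*| and height MEC(Q_m) (the vertical gap between SMC and demand is zero at Q* and MEC at Q_m).
DWL = ½ × 1.9346 × 11.0273 = 10.6667.

DWL = $10.7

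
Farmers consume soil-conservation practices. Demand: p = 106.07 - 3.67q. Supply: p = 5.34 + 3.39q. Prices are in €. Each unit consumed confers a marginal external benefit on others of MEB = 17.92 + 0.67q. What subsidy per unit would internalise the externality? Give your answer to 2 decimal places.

Social marginal benefit = demand + MEB = 123.99 - 3.00q.
Set SMB = MC: 123.99 - 3.00q = 5.34 + 3.39q → q* = 18.5681.
The Pigouvian subsidy equals MEB at q*: 17.92 + 0.67×18.5681 = 30.3606.

subsidy = €30.36 per unit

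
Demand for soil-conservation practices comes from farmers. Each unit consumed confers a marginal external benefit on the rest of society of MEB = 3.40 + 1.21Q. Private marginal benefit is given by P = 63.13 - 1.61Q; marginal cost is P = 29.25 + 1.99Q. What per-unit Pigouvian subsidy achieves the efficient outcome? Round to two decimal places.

Social marginal benefit = demand + MEB = 66.53 - 0.40Q.
Set SMB = MC: 66.53 - 0.40Q = 29.25 + 1.99Q → Q* = 15.5983.
The Pigouvian subsidy equals MEB at Q*: 3.40 + 1.21×15.5983 = 22.2739.

subsidy = 22.27 per unit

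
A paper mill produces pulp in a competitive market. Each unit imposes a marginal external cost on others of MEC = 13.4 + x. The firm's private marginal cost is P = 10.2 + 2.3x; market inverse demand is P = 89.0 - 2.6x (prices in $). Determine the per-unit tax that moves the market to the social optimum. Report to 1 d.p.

tax = $24.5 per unit

Social marginal cost = private MC + MEC = 23.6 + 3.3x.
Set SMC = demand: 23.6 + 3.3x = 89.0 - 2.6x → x* = 11.0847.
The Pigouvian tax equals MEC at x*: 13.4 + 1.0×11.0847 = 24.4847.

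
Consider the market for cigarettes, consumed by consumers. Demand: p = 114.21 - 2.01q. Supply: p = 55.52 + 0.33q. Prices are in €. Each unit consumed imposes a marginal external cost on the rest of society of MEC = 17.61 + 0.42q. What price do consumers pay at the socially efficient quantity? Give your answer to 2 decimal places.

P = €84.29

Social marginal benefit = demand − MEC = 96.60 - 2.43q.
Set SMB = MC: 96.60 - 2.43q = 55.52 + 0.33q → q* = 14.8841.
Consumer price on the demand curve at q*: 114.21 − 2.01×14.8841 = 84.2930.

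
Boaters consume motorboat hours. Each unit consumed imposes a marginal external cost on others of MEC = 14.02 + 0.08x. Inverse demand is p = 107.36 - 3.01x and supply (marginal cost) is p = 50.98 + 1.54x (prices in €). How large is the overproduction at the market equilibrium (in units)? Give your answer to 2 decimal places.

3.24 units

Market equilibrium (private): 50.98 + 1.54x = 107.36 - 3.01x → x_m = 12.3912.
Social marginal benefit = demand − MEC = 93.34 - 3.09x.
Set SMB = MC: 93.34 - 3.09x = 50.98 + 1.54x → x* = 9.1490.
Gap = |12.3912 − 9.1490| = 3.2422.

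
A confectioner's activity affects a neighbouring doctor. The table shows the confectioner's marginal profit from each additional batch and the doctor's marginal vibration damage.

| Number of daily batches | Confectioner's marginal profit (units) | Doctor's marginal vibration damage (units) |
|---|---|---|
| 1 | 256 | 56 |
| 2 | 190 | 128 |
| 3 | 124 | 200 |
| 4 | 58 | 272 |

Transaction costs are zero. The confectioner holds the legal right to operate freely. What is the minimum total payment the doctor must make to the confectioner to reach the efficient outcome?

182

Left alone the confectioner would choose level 4 (marginal profit stays positive).
Efficient level: k* = 2 (marginal profit ≥ marginal vibration damage through 2).
The doctor must at least cover the confectioner's forgone profit from cutting 4→2: 124 + 58 = 182.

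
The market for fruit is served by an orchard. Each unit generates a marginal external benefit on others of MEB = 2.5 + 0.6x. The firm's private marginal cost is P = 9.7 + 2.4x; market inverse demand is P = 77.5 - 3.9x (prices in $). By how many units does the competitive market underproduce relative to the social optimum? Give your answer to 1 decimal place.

Market equilibrium (private): 9.7 + 2.4x = 77.5 - 3.9x → x_m = 10.7619.
Social marginal cost = private MC − MEB = 7.2 + 1.8x.
Set SMC = demand: 7.2 + 1.8x = 77.5 - 3.9x → x* = 12.3333.
Gap = |10.7619 − 12.3333| = 1.5714.

1.6 units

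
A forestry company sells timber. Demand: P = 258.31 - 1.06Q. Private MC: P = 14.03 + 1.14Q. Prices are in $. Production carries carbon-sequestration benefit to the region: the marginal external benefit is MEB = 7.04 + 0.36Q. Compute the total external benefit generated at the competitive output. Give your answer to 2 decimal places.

$3000.93

Market equilibrium (private): 14.03 + 1.14Q = 258.31 - 1.06Q → Q_m = 111.0364.
Total external benefit = ∫₀^{Q_m} (7.04 + 0.36Q) dQ = 7.04×111.0364 + ½×0.36×111.0364² = 3000.9310.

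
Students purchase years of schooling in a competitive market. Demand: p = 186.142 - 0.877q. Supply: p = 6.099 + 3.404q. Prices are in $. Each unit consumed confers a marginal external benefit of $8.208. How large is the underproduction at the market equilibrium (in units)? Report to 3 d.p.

1.917 units

Market equilibrium (private): 6.099 + 3.404q = 186.142 - 0.877q → q_m = 42.0563.
Social marginal benefit = demand + MEB = 194.350 - 0.877q.
Set SMB = MC: 194.350 - 0.877q = 6.099 + 3.404q → q* = 43.9736.
Gap = |42.0563 − 43.9736| = 1.9173.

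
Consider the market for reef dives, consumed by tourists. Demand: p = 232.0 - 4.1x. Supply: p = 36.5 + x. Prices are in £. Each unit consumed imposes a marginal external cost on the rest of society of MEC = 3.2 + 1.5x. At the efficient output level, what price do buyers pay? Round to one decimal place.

P = £112.5

Social marginal benefit = demand − MEC = 228.8 - 5.6x.
Set SMB = MC: 228.8 - 5.6x = 36.5 + x → x* = 29.1364.
Consumer price on the demand curve at x*: 232.0 − 4.1×29.1364 = 112.5408.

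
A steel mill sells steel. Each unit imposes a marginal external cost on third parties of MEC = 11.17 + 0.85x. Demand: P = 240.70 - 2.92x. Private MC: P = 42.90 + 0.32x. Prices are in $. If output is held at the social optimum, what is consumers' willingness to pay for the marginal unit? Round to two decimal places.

P = $107.46

Social marginal cost = private MC + MEC = 54.07 + 1.17x.
Set SMC = demand: 54.07 + 1.17x = 240.70 - 2.92x → x* = 45.6308.
Consumer price on the demand curve at x*: 240.70 − 2.92×45.6308 = 107.4581.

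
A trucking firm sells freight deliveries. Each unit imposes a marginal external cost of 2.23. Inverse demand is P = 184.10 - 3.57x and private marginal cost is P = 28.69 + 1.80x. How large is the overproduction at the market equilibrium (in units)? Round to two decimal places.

0.42 units

Market equilibrium (private): 28.69 + 1.80x = 184.10 - 3.57x → x_m = 28.9404.
Social marginal cost = private MC + MEC = 30.92 + 1.80x.
Set SMC = demand: 30.92 + 1.80x = 184.10 - 3.57x → x* = 28.5251.
Gap = |28.9404 − 28.5251| = 0.4153.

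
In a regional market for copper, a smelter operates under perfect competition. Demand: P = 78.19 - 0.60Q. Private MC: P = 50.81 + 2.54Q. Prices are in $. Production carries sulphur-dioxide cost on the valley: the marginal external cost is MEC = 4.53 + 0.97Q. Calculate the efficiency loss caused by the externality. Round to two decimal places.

Market equilibrium (private): 50.81 + 2.54Q = 78.19 - 0.60Q → Q_m = 8.7197.
Social marginal cost = private MC + MEC = 55.34 + 3.51Q.
Set SMC = demand: 55.34 + 3.51Q = 78.19 - 0.60Q → Q* = 5.5596.
The welfare-loss triangle has base |Q_m − Q*| and height MEC(Q_m) (the vertical gap between SMC and demand is zero at Q* and MEC at Q_m).
DWL = ½ × 3.1601 × 12.9882 = 20.5220.

DWL = $20.52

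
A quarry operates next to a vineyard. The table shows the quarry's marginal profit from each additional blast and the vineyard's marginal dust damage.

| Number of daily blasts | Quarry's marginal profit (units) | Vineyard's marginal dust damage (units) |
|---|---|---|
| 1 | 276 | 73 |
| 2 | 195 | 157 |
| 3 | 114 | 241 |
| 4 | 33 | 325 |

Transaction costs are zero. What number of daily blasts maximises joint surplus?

Bargaining reaches the level where marginal profit last exceeds marginal dust damage.
That holds through level 2 (195 ≥ 157) but not at 3 (114 < 241).

2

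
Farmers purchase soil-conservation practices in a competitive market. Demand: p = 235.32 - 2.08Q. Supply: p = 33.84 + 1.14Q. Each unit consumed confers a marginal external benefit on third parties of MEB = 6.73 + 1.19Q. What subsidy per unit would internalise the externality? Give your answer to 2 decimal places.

Social marginal benefit = demand + MEB = 242.05 - 0.89Q.
Set SMB = MC: 242.05 - 0.89Q = 33.84 + 1.14Q → Q* = 102.5665.
The Pigouvian subsidy equals MEB at Q*: 6.73 + 1.19×102.5665 = 128.7841.

subsidy = 128.78 per unit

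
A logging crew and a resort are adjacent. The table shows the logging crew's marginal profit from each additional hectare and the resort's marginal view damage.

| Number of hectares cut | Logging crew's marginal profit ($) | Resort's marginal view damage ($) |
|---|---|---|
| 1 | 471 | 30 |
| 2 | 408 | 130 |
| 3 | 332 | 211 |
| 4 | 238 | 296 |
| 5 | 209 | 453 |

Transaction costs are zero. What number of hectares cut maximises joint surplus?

Bargaining reaches the level where marginal profit last exceeds marginal view damage.
That holds through level 3 (332 ≥ 211) but not at 4 (238 < 296).

3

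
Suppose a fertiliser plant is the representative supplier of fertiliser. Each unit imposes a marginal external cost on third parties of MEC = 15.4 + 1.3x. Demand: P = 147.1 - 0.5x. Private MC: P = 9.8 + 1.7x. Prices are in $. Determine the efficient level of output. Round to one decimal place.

x* = 34.8

Social marginal cost = private MC + MEC = 25.2 + 3.0x.
Set SMC = demand: 25.2 + 3.0x = 147.1 - 0.5x → x* = 34.8286.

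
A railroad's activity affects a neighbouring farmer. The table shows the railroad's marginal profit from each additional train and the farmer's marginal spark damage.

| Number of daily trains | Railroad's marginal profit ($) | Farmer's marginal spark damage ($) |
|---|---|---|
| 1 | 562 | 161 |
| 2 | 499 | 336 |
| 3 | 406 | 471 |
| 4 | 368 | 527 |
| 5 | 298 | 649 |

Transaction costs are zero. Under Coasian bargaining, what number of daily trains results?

Bargaining reaches the level where marginal profit last exceeds marginal spark damage.
That holds through level 2 (499 ≥ 336) but not at 3 (406 < 471).

2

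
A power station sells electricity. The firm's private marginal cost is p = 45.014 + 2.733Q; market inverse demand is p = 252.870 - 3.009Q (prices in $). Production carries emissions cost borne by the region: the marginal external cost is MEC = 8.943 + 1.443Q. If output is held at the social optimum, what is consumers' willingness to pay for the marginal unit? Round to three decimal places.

Social marginal cost = private MC + MEC = 53.957 + 4.176Q.
Set SMC = demand: 53.957 + 4.176Q = 252.870 - 3.009Q → Q* = 27.6845.
Consumer price on the demand curve at Q*: 252.870 − 3.009×27.6845 = 169.5673.

P = $169.567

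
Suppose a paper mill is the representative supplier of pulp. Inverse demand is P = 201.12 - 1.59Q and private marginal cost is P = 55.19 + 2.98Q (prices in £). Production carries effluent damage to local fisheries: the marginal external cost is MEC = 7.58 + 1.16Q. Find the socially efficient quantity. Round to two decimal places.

Social marginal cost = private MC + MEC = 62.77 + 4.14Q.
Set SMC = demand: 62.77 + 4.14Q = 201.12 - 1.59Q → Q* = 24.1449.

Q* = 24.14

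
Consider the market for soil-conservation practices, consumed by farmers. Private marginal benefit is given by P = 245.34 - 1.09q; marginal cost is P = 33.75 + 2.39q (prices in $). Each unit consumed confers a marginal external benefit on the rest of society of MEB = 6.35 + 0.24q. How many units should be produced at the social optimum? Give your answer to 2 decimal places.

q* = 67.27

Social marginal benefit = demand + MEB = 251.69 - 0.85q.
Set SMB = MC: 251.69 - 0.85q = 33.75 + 2.39q → q* = 67.2654.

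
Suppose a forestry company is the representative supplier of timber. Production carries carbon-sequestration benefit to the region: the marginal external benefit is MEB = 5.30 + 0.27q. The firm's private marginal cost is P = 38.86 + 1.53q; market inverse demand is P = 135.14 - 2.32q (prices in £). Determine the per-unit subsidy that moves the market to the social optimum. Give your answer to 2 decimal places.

Social marginal cost = private MC − MEB = 33.56 + 1.26q.
Set SMC = demand: 33.56 + 1.26q = 135.14 - 2.32q → q* = 28.3743.
The Pigouvian subsidy equals MEB at q*: 5.30 + 0.27×28.3743 = 12.9611.

subsidy = £12.96 per unit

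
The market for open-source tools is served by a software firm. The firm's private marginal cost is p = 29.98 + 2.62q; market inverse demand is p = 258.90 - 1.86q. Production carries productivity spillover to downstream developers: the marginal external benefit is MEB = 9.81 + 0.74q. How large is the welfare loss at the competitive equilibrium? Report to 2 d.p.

DWL = 303.20

Market equilibrium (private): 29.98 + 2.62q = 258.90 - 1.86q → q_m = 51.0982.
Social marginal cost = private MC − MEB = 20.17 + 1.88q.
Set SMC = demand: 20.17 + 1.88q = 258.90 - 1.86q → q* = 63.8316.
The welfare-loss triangle has base |q_m − q*| and height MEB(q_m) (the vertical gap between SMC and demand is zero at q* and MEB at q_m).
DWL = ½ × 12.7334 × 47.6227 = 303.1994.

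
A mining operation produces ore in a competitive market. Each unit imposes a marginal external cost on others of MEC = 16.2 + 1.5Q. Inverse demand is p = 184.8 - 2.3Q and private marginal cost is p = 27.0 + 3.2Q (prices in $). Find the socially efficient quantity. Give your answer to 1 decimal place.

Social marginal cost = private MC + MEC = 43.2 + 4.7Q.
Set SMC = demand: 43.2 + 4.7Q = 184.8 - 2.3Q → Q* = 20.2286.

Q* = 20.2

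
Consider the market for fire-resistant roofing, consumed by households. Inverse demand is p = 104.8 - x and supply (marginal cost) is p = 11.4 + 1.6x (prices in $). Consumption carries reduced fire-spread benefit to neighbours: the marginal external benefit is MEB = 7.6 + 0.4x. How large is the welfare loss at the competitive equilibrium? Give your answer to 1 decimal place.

DWL = $109.7

Market equilibrium (private): 11.4 + 1.6x = 104.8 - x → x_m = 35.9231.
Social marginal benefit = demand + MEB = 112.4 - 0.6x.
Set SMB = MC: 112.4 - 0.6x = 11.4 + 1.6x → x* = 45.9091.
The welfare-loss triangle has base |x_m − x*| and height MEB(x_m) (the vertical gap between SMB and MC is zero at x* and MEB at x_m).
DWL = ½ × 9.9860 × 21.9692 = 109.6922.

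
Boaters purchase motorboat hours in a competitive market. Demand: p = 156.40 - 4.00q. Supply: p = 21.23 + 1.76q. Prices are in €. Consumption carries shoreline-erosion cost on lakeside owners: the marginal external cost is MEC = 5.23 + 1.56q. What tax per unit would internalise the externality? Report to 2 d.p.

Social marginal benefit = demand − MEC = 151.17 - 5.56q.
Set SMB = MC: 151.17 - 5.56q = 21.23 + 1.76q → q* = 17.7514.
The Pigouvian tax equals MEC at q*: 5.23 + 1.56×17.7514 = 32.9222.

tax = €32.92 per unit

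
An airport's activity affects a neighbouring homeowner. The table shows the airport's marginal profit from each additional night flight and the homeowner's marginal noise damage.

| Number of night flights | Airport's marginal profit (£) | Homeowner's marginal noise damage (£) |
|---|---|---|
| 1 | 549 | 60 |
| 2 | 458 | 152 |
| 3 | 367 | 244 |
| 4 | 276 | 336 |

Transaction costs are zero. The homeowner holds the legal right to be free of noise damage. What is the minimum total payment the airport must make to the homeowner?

Efficient level: marginal profit ≥ marginal noise damage through level 3, so k* = 3.
With the homeowner holding the right, the airport must at least compensate total damage at k*: 60 + 152 + 244 = 456.

£456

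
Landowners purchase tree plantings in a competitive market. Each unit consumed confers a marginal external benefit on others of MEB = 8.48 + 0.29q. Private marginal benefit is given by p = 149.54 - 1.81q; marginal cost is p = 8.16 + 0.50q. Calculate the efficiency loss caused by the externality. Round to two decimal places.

Market equilibrium (private): 8.16 + 0.50q = 149.54 - 1.81q → q_m = 61.2035.
Social marginal benefit = demand + MEB = 158.02 - 1.52q.
Set SMB = MC: 158.02 - 1.52q = 8.16 + 0.50q → q* = 74.1881.
The welfare-loss triangle has base |q_m − q*| and height MEB(q_m) (the vertical gap between SMB and MC is zero at q* and MEB at q_m).
DWL = ½ × 12.9846 × 26.2290 = 170.2865.

DWL = 170.29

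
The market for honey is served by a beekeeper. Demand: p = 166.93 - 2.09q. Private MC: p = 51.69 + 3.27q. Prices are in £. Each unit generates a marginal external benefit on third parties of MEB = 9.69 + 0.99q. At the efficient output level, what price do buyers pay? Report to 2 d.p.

Social marginal cost = private MC − MEB = 42.00 + 2.28q.
Set SMC = demand: 42.00 + 2.28q = 166.93 - 2.09q → q* = 28.5881.
Consumer price on the demand curve at q*: 166.93 − 2.09×28.5881 = 107.1809.

P = £107.18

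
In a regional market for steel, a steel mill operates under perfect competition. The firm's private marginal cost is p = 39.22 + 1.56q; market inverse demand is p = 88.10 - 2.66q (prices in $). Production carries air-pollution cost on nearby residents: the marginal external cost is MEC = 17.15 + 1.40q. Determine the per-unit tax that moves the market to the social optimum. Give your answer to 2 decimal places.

Social marginal cost = private MC + MEC = 56.37 + 2.96q.
Set SMC = demand: 56.37 + 2.96q = 88.10 - 2.66q → q* = 5.6459.
The Pigouvian tax equals MEC at q*: 17.15 + 1.40×5.6459 = 25.0543.

tax = $25.05 per unit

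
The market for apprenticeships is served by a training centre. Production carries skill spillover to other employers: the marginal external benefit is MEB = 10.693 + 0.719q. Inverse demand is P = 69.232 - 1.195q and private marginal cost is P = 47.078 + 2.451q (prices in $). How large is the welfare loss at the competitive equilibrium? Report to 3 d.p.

Market equilibrium (private): 47.078 + 2.451q = 69.232 - 1.195q → q_m = 6.0762.
Social marginal cost = private MC − MEB = 36.385 + 1.732q.
Set SMC = demand: 36.385 + 1.732q = 69.232 - 1.195q → q* = 11.2221.
Between q* and q_m the wedge demand − SMC runs linearly from 0 to MEB(q_m), so the loss is a triangle.
DWL = ½ × 5.1459 × 15.0618 = 38.7533.

DWL = $38.753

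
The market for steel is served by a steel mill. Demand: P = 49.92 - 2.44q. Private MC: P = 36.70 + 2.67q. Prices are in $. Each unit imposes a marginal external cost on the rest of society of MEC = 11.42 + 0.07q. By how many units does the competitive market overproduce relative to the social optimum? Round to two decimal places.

2.24 units

Market equilibrium (private): 36.70 + 2.67q = 49.92 - 2.44q → q_m = 2.5871.
Social marginal cost = private MC + MEC = 48.12 + 2.74q.
Set SMC = demand: 48.12 + 2.74q = 49.92 - 2.44q → q* = 0.3475.
Gap = |2.5871 − 0.3475| = 2.2396.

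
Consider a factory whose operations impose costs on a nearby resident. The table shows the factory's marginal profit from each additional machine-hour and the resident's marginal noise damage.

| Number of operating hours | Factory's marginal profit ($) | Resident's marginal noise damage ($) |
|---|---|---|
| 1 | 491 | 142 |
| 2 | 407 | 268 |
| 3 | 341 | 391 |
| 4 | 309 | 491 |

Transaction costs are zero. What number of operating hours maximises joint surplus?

2

Bargaining reaches the level where marginal profit last exceeds marginal noise damage.
That holds through level 2 (407 ≥ 268) but not at 3 (341 < 391).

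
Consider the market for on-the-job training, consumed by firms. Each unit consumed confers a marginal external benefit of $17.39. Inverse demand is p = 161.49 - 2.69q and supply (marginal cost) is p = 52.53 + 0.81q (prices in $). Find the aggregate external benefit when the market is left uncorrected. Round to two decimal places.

Market equilibrium (private): 52.53 + 0.81q = 161.49 - 2.69q → q_m = 31.1314.
Total external benefit = MEB × q_m = 17.39 × 31.1314 = 541.3750.

$541.38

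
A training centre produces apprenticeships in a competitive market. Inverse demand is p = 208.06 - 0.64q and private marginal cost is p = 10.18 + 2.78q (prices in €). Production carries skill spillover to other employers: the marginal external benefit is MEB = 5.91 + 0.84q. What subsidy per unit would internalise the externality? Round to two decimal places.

subsidy = €72.26 per unit

Social marginal cost = private MC − MEB = 4.27 + 1.94q.
Set SMC = demand: 4.27 + 1.94q = 208.06 - 0.64q → q* = 78.9884.
The Pigouvian subsidy equals MEB at q*: 5.91 + 0.84×78.9884 = 72.2603.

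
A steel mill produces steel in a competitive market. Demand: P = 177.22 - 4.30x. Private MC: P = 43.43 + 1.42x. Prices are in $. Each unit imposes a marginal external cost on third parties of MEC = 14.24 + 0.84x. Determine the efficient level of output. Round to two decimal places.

Social marginal cost = private MC + MEC = 57.67 + 2.26x.
Set SMC = demand: 57.67 + 2.26x = 177.22 - 4.30x → x* = 18.2241.

x* = 18.22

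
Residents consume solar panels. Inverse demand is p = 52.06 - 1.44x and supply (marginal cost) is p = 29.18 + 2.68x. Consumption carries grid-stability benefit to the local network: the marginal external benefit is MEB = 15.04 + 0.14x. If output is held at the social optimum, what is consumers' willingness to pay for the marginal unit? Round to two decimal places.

Social marginal benefit = demand + MEB = 67.10 - 1.30x.
Set SMB = MC: 67.10 - 1.30x = 29.18 + 2.68x → x* = 9.5276.
Consumer price on the demand curve at x*: 52.06 − 1.44×9.5276 = 38.3403.

P = 38.34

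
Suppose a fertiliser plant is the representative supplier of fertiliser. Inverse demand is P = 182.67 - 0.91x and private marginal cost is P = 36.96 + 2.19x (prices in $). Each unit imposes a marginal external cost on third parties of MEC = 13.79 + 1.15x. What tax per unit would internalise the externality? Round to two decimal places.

Social marginal cost = private MC + MEC = 50.75 + 3.34x.
Set SMC = demand: 50.75 + 3.34x = 182.67 - 0.91x → x* = 31.0400.
The Pigouvian tax equals MEC at x*: 13.79 + 1.15×31.0400 = 49.4860.

tax = $49.49 per unit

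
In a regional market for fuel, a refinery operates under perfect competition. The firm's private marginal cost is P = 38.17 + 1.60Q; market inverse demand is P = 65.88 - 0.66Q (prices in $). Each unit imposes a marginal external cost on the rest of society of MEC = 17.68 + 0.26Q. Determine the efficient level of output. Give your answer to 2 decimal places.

Q* = 3.98

Social marginal cost = private MC + MEC = 55.85 + 1.86Q.
Set SMC = demand: 55.85 + 1.86Q = 65.88 - 0.66Q → Q* = 3.9802.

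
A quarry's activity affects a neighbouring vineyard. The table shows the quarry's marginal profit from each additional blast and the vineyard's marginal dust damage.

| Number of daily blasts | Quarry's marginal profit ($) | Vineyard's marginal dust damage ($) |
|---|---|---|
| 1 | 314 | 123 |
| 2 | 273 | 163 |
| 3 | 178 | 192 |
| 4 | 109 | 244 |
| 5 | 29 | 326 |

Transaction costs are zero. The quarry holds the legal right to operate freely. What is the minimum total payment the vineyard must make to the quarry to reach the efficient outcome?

$316

Left alone the quarry would choose level 5 (marginal profit stays positive).
Efficient level: k* = 2 (marginal profit ≥ marginal dust damage through 2).
The vineyard must at least cover the quarry's forgone profit from cutting 5→2: 178 + 109 + 29 = 316.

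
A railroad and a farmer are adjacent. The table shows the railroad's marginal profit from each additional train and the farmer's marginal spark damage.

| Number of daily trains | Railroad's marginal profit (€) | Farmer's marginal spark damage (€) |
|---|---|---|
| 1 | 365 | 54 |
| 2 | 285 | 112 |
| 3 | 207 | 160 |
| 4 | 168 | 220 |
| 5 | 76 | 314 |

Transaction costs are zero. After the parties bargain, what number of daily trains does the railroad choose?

Bargaining reaches the level where marginal profit last exceeds marginal spark damage.
That holds through level 3 (207 ≥ 160) but not at 4 (168 < 220).

3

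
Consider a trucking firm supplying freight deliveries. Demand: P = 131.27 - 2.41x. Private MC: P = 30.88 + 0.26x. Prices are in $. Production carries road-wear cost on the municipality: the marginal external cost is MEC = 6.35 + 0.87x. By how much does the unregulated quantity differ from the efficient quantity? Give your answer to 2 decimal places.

Market equilibrium (private): 30.88 + 0.26x = 131.27 - 2.41x → x_m = 37.5993.
Social marginal cost = private MC + MEC = 37.23 + 1.13x.
Set SMC = demand: 37.23 + 1.13x = 131.27 - 2.41x → x* = 26.5650.
Gap = |37.5993 − 26.5650| = 11.0343.

11.03 units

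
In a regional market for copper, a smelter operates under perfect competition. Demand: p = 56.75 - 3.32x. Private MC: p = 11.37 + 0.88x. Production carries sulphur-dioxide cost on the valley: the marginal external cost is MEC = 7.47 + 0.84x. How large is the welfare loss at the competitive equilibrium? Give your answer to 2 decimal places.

DWL = 27.16

Market equilibrium (private): 11.37 + 0.88x = 56.75 - 3.32x → x_m = 10.8048.
Social marginal cost = private MC + MEC = 18.84 + 1.72x.
Set SMC = demand: 18.84 + 1.72x = 56.75 - 3.32x → x* = 7.5218.
Between x* and x_m the wedge SMC − demand runs linearly from 0 to MEC(x_m), so the loss is a triangle.
DWL = ½ × 3.2830 × 16.5460 = 27.1603.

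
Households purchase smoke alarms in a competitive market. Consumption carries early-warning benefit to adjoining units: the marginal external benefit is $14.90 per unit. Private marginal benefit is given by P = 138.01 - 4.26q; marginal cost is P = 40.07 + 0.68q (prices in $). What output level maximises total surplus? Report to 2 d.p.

Social marginal benefit = demand + MEB = 152.91 - 4.26q.
Set SMB = MC: 152.91 - 4.26q = 40.07 + 0.68q → q* = 22.8421.

q* = 22.84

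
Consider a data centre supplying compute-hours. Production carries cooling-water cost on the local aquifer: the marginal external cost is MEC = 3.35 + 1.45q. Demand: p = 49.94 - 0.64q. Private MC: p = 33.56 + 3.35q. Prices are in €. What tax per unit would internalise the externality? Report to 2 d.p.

tax = €6.82 per unit

Social marginal cost = private MC + MEC = 36.91 + 4.80q.
Set SMC = demand: 36.91 + 4.80q = 49.94 - 0.64q → q* = 2.3952.
The Pigouvian tax equals MEC at q*: 3.35 + 1.45×2.3952 = 6.8230.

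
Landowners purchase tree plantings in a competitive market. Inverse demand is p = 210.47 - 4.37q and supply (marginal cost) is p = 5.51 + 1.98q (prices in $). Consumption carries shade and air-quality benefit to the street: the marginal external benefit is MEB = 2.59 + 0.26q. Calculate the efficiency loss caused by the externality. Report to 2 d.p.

Market equilibrium (private): 5.51 + 1.98q = 210.47 - 4.37q → q_m = 32.2772.
Social marginal benefit = demand + MEB = 213.06 - 4.11q.
Set SMB = MC: 213.06 - 4.11q = 5.51 + 1.98q → q* = 34.0805.
Height of the DWL triangle at q_m is SMB(q_m) − MC(q_m) = MEB(q_m) = 10.9821.
DWL = ½ × 1.8033 × 10.9821 = 9.9020.

DWL = $9.90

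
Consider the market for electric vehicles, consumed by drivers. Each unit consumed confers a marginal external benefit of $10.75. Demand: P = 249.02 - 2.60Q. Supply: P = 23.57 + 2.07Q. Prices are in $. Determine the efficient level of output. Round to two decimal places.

Social marginal benefit = demand + MEB = 259.77 - 2.60Q.
Set SMB = MC: 259.77 - 2.60Q = 23.57 + 2.07Q → Q* = 50.5782.

Q* = 50.58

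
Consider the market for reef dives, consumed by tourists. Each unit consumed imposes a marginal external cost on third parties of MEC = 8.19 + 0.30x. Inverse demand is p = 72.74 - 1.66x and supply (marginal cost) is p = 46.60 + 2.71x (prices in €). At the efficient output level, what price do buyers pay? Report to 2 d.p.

Social marginal benefit = demand − MEC = 64.55 - 1.96x.
Set SMB = MC: 64.55 - 1.96x = 46.60 + 2.71x → x* = 3.8437.
Consumer price on the demand curve at x*: 72.74 − 1.66×3.8437 = 66.3595.

P = €66.36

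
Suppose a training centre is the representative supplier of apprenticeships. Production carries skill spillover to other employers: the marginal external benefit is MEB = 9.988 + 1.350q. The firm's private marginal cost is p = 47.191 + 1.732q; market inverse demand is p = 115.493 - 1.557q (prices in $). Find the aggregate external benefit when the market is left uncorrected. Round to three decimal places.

$498.519

Market equilibrium (private): 47.191 + 1.732q = 115.493 - 1.557q → q_m = 20.7668.
Total external benefit = ∫₀^{q_m} (9.988 + 1.350q) dq = 9.988×20.7668 + ½×1.350×20.7668² = 498.5193.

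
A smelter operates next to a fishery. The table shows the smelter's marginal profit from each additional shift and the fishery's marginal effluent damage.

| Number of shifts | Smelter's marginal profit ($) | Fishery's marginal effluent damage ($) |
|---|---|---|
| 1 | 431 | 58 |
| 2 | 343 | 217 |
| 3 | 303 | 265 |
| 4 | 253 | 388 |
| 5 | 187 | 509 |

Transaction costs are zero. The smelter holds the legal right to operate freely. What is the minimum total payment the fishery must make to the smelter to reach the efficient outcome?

Left alone the smelter would choose level 5 (marginal profit stays positive).
Efficient level: k* = 3 (marginal profit ≥ marginal effluent damage through 3).
The fishery must at least cover the smelter's forgone profit from cutting 5→3: 253 + 187 = 440.

$440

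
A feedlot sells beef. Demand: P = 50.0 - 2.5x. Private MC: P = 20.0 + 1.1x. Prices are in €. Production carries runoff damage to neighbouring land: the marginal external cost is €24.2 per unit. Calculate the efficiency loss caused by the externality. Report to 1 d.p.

Market equilibrium (private): 20.0 + 1.1x = 50.0 - 2.5x → x_m = 8.3333.
Social marginal cost = private MC + MEC = 44.2 + 1.1x.
Set SMC = demand: 44.2 + 1.1x = 50.0 - 2.5x → x* = 1.6111.
Between x* and x_m the wedge SMC − demand runs linearly from 0 to MEC(x_m), so the loss is a triangle.
DWL = ½ × 6.7222 × 24.2000 = 81.3386.

DWL = €81.3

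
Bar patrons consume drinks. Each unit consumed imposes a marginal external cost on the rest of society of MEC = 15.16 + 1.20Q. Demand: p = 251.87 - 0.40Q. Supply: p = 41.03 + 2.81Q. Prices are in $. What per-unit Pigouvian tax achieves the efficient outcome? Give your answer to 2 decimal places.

Social marginal benefit = demand − MEC = 236.71 - 1.60Q.
Set SMB = MC: 236.71 - 1.60Q = 41.03 + 2.81Q → Q* = 44.3719.
The Pigouvian tax equals MEC at Q*: 15.16 + 1.20×44.3719 = 68.4063.

tax = $68.41 per unit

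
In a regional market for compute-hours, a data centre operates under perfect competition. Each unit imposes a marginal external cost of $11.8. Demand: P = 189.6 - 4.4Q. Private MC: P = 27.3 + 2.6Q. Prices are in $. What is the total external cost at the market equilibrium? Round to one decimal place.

$273.6

Market equilibrium (private): 27.3 + 2.6Q = 189.6 - 4.4Q → Q_m = 23.1857.
Total external cost = MEC × Q_m = 11.8 × 23.1857 = 273.5913.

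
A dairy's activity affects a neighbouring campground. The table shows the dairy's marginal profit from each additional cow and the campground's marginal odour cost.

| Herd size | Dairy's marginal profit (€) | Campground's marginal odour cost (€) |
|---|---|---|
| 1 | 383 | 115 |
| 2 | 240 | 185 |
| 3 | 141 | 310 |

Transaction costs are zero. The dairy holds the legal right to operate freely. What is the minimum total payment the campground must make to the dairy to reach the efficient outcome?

€141

Left alone the dairy would choose level 3 (marginal profit stays positive).
Efficient level: k* = 2 (marginal profit ≥ marginal odour cost through 2).
The campground must at least cover the dairy's forgone profit from cutting 3→2: 141 = 141.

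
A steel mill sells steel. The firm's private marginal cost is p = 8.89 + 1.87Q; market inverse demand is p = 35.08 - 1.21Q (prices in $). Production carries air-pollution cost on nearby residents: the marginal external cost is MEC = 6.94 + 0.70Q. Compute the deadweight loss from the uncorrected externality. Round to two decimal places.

Market equilibrium (private): 8.89 + 1.87Q = 35.08 - 1.21Q → Q_m = 8.5032.
Social marginal cost = private MC + MEC = 15.83 + 2.57Q.
Set SMC = demand: 15.83 + 2.57Q = 35.08 - 1.21Q → Q* = 5.0926.
Height of the DWL triangle at Q_m is SMC(Q_m) − demand(Q_m) = MEC(Q_m) = 12.8923.
DWL = ½ × 3.4106 × 12.8923 = 21.9852.

DWL = $21.99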